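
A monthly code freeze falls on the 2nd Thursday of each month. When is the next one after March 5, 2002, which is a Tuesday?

March 2002 starts on a Friday; its first Thursday is the 7th, so the 2nd Thursday is the 14th — March 14, 2002.
March 14, 2002 is after March 5, 2002, so that is the next one.

March 14, 2002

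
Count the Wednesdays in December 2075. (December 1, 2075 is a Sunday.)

December 1, 2075 is a Sunday; the first Wednesday on or after it is December 4, 2075 (3 days later).
From December 4, 2075 to December 31, 2075 is 31 − 4 = 27 days.
27 ÷ 7 = 3 full weeks with remainder 6, so 3 more Wednesdays after the first → 4.

4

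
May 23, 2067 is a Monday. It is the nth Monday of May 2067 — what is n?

Day 23 falls in week ⌈23/7⌉ of the month.
Days 1–7 hold the 1st Monday, 8–14 the 2nd, 15–21 the 3rd, 22–28 the 4th, 29–31 the 5th.
23 is in the range for the 4th.

4th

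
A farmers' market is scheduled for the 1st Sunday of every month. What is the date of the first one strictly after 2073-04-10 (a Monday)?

April 2073 starts on a Saturday, so its 1st Sunday is 2073-04-02 (1 day in).
That is not after 2073-04-10, so look at May 2073.
May 2073 starts on a Monday, so its 1st Sunday is 2073-05-07 (6 days in).

2073-05-07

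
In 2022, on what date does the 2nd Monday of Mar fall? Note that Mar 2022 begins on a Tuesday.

Mar 2022 begins on a Tuesday, so the first Monday is Mar 7 (6 days later).
The 2nd Monday is 1 weeks later: 7 + 7 = 14.

Mar 14, 2022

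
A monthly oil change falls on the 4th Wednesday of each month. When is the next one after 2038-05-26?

May 2038 starts on a Saturday; its first Wednesday is the 5th, so the 4th Wednesday is the 26th — 2038-05-26.
That is not after 2038-05-26, so look at June 2038.
June 2038 starts on a Tuesday; its first Wednesday is the 2nd, so the 4th Wednesday is the 23rd — 2038-06-23.

2038-06-23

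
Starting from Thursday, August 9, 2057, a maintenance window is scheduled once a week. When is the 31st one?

March 7, 2058

The 31st occurrence is 30 intervals after the first: 30 × 7 = 210 days after August 9, 2057.
August has 31 days — 22 days to the end of August leaves 188.
September has 30 days (158 left).
October has 31 days (127 left).
November has 30 days (97 left).
December has 31 days (66 left).
January has 31 days (35 left).
February has 28 days (7 left).
7 days into March → March 7, 2058.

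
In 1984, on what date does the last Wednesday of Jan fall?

Jan 25, 1984

Jan 1984 begins on a Sunday, so the first Wednesday is Jan 4 (3 days later).
Jan 1984 has 31 days. Adding weeks: 4, 11, 18, 25 — the last one ≤ 31 is the 25th.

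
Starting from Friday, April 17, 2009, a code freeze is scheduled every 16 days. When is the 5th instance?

The 5th occurrence is 4 intervals after the first: 4 × 16 = 64 days after April 17, 2009.
April has 30 days — 13 days to the end of April leaves 51.
May has 31 days (20 left).
20 days into June → June 20, 2009.

June 20, 2009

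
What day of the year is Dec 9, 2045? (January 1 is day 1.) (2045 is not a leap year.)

Days in months before Dec: 31 + 28 + 31 + 30 + 31 + 30 + 31 + 31 + 30 + 31 + 30 = 334.
Plus 9 days into Dec → day 343.

343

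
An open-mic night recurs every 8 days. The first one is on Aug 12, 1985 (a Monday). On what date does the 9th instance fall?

Oct 15, 1985

The 9th occurrence is 8 intervals after the first: 8 × 8 = 64 days after Aug 12, 1985.
Aug has 31 days — 19 days to the end of Aug leaves 45.
Sep has 30 days (15 left).
15 days into Oct → Oct 15, 1985.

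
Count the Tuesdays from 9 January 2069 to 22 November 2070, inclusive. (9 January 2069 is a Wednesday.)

9 January 2069 is a Wednesday; the first Tuesday on or after it is 15 January 2069 (6 days later).
From 15 January 2069 to 22 November 2070: 350 + 326 = 676 days (rest of 2069, to 22 November 2070 in 2070).
676 ÷ 7 = 96 full weeks with remainder 4, so 96 more Tuesdays after the first → 97.

97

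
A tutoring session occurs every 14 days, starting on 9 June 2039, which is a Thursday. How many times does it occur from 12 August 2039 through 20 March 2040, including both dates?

Occurrences land 14·i days after 9 June 2039 for i = 0, 1, 2, …
12 August 2039 is 64 days after the start; 64 ÷ 14 = 4 remainder 8; since the remainder is 8, round up to i = 5. First occurrence in the window: #6 on 18 August 2039 (5×14 = 70 days in).
20 March 2040 is 285 days after the start; 285 ÷ 14 = 20 remainder 5. Last occurrence in the window: #21 on 15 March 2040.
Occurrences #6 through #21: 16 in total.

16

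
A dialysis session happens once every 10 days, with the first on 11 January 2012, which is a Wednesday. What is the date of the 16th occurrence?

9 June 2012

The 16th occurrence is 15 intervals after the first: 15 × 10 = 150 days after 11 January 2012.
January has 31 days — 20 days to the end of January leaves 130.
February has 29 days (101 left).
March has 31 days (70 left).
April has 30 days (40 left).
May has 31 days (9 left).
9 days into June → 9 June 2012.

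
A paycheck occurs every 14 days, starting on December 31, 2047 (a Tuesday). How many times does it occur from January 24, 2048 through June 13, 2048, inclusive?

10

Occurrences land 14·i days after December 31, 2047 for i = 0, 1, 2, …
January 24, 2048 is 24 days after the start; 24 ÷ 14 = 1 remainder 10; since the remainder is 10, round up to i = 2. First occurrence in the window: #3 on January 28, 2048 (2×14 = 28 days in).
June 13, 2048 is 165 days after the start; 165 ÷ 14 = 11 remainder 11. Last occurrence in the window: #12 on June 2, 2048.
Occurrences #3 through #12: 10 in total.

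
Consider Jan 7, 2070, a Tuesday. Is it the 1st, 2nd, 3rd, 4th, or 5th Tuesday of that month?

1st

Day 7 falls in week ⌈7/7⌉ of the month.
Days 1–7 hold the 1st Tuesday, 8–14 the 2nd, 15–21 the 3rd, 22–28 the 4th, 29–31 the 5th.
7 is in the range for the 1st.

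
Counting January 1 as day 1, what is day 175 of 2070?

January has 31 days (175 − 31 = 144 remain).
February has 28 days (144 − 28 = 116 remain).
March has 31 days (116 − 31 = 85 remain).
April has 30 days (85 − 30 = 55 remain).
May has 31 days (55 − 31 = 24 remain).
24 into June → June 24.

June 24, 2070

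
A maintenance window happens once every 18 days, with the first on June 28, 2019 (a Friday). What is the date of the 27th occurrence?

October 8, 2020

The 27th occurrence is 26 intervals after the first: 26 × 18 = 468 days after June 28, 2019.
June has 30 days — 2 days to the end of June leaves 466.
From end of June to end of 2019 is 184 days (282 left).
January has 31 days (251 left).
February has 29 days (222 left).
March has 31 days (191 left).
April has 30 days (161 left).
May has 31 days (130 left).
June has 30 days (100 left).
July has 31 days (69 left).
August has 31 days (38 left).
September has 30 days (8 left).
8 days into October → October 8, 2020.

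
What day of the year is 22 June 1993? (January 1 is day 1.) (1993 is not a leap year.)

173

Days in months before June: 31 + 28 + 31 + 30 + 31 = 151.
Plus 22 days into June → day 173.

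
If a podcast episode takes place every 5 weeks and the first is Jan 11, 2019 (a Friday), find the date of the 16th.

The 16th occurrence is 15 intervals after the first: 15 × 35 = 525 days after Jan 11, 2019.
Jan has 31 days — 20 days to the end of Jan leaves 505.
From end of Jan to end of 2019 is 334 days (171 left).
Jan has 31 days (140 left).
Feb has 29 days (111 left).
Mar has 31 days (80 left).
Apr has 30 days (50 left).
May has 31 days (19 left).
19 days into Jun → Jun 19, 2020.

Jun 19, 2020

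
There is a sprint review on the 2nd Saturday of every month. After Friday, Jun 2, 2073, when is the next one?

Jun 2073 starts on a Thursday; its first Saturday is the 3rd, so the 2nd Saturday is the 10th — Jun 10, 2073.
Jun 10, 2073 is after Jun 2, 2073, so that is the next one.

Jun 10, 2073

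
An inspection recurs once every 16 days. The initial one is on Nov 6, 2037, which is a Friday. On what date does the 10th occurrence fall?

The 10th occurrence is 9 intervals after the first: 9 × 16 = 144 days after Nov 6, 2037.
Nov has 30 days — 24 days to the end of Nov leaves 120.
Dec has 31 days (89 left).
Jan has 31 days (58 left).
Feb has 28 days (30 left).
30 days into Mar → Mar 30, 2038.

Mar 30, 2038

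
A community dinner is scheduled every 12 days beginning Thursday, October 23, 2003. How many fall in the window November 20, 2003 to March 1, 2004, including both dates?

Occurrences land 12·i days after October 23, 2003 for i = 0, 1, 2, …
November 20, 2003 is 28 days after the start; 28 ÷ 12 = 2 remainder 4; since the remainder is 4, round up to i = 3. First occurrence in the window: #4 on November 28, 2003 (3×12 = 36 days in).
March 1, 2004 is 130 days after the start; 130 ÷ 12 = 10 remainder 10. Last occurrence in the window: #11 on February 20, 2004.
Occurrences #4 through #11: 8 in total.

8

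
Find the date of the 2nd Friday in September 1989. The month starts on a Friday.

September 1989 begins on a Friday, so the first Friday is September 1.
The 2nd Friday is 1 weeks later: 1 + 7 = 8.

1989-09-08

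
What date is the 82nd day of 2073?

January has 31 days (82 − 31 = 51 remain).
February has 28 days (51 − 28 = 23 remain).
23 into March → March 23.

23 March 2073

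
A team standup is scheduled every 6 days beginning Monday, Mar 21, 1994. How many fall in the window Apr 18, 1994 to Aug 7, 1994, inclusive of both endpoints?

19

Occurrences land 6·i days after Mar 21, 1994 for i = 0, 1, 2, …
Apr 18, 1994 is 28 days after the start; 28 ÷ 6 = 4 remainder 4; since the remainder is 4, round up to i = 5. First occurrence in the window: #6 on Apr 20, 1994 (5×6 = 30 days in).
Aug 7, 1994 is 139 days after the start; 139 ÷ 6 = 23 remainder 1. Last occurrence in the window: #24 on Aug 6, 1994.
Occurrences #6 through #24: 19 in total.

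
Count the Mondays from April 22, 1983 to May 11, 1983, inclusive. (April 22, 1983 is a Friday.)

3

April 22, 1983 is a Friday; the first Monday on or after it is April 25, 1983 (3 days later).
From April 25, 1983 to May 11, 1983: 5 + 11 = 16 days (rest of April, May).
16 ÷ 7 = 2 full weeks with remainder 2, so 2 more Mondays after the first → 3.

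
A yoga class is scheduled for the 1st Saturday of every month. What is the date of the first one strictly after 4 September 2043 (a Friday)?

September 2043 starts on a Tuesday, so its 1st Saturday is 5 September 2043 (4 days in).
5 September 2043 is after 4 September 2043, so that is the next one.

5 September 2043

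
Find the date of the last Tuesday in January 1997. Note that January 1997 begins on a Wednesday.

January 1997 begins on a Wednesday, so the first Tuesday is January 7 (6 days later).
January 1997 has 31 days. Adding weeks: 7, 14, 21, 28 — the last one ≤ 31 is the 28th.

1997-01-28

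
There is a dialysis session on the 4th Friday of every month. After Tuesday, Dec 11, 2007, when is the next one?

Dec 2007 starts on a Saturday; its first Friday is the 7th, so the 4th Friday is the 28th — Dec 28, 2007.
Dec 28, 2007 is after Dec 11, 2007, so that is the next one.

Dec 28, 2007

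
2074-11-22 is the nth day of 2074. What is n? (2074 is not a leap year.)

Days in months before November: 31 + 28 + 31 + 30 + 31 + 30 + 31 + 31 + 30 + 31 = 304.
Plus 22 days into November → day 326.

326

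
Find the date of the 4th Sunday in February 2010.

February 2010 begins on a Monday, so the first Sunday is February 7 (6 days later).
The 4th Sunday is 3 weeks later: 7 + 21 = 28.

February 28, 2010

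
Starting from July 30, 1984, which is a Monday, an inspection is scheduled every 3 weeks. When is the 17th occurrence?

The 17th occurrence is 16 intervals after the first: 16 × 21 = 336 days after July 30, 1984.
July has 31 days — 1 day to the end of July leaves 335.
August has 31 days (304 left).
September has 30 days (274 left).
October has 31 days (243 left).
November has 30 days (213 left).
December has 31 days (182 left).
January has 31 days (151 left).
February has 28 days (123 left).
March has 31 days (92 left).
April has 30 days (62 left).
May has 31 days (31 left).
June has 30 days (1 left).
1 day into July → July 1, 1985.

July 1, 1985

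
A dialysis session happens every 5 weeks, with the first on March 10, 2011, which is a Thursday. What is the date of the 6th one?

The 6th occurrence is 5 intervals after the first: 5 × 35 = 175 days after March 10, 2011.
March has 31 days — 21 days to the end of March leaves 154.
April has 30 days (124 left).
May has 31 days (93 left).
June has 30 days (63 left).
July has 31 days (32 left).
August has 31 days (1 left).
1 day into September → September 1, 2011.

September 1, 2011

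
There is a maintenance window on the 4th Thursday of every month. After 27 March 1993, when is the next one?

March 1993 starts on a Monday; its first Thursday is the 4th, so the 4th Thursday is the 25th — 25 March 1993.
That is not after 27 March 1993, so look at April 1993.
April 1993 starts on a Thursday; its first Thursday is the 1st, so the 4th Thursday is the 22nd — 22 April 1993.

22 April 1993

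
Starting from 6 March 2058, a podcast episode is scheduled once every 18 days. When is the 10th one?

The 10th occurrence is 9 intervals after the first: 9 × 18 = 162 days after 6 March 2058.
March has 31 days — 25 days to the end of March leaves 137.
April has 30 days (107 left).
May has 31 days (76 left).
June has 30 days (46 left).
July has 31 days (15 left).
15 days into August → 15 August 2058.

15 August 2058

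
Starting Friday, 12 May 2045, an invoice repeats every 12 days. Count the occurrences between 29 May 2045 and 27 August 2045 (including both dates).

7

Occurrences land 12·i days after 12 May 2045 for i = 0, 1, 2, …
29 May 2045 is 17 days after the start; 17 ÷ 12 = 1 remainder 5; since the remainder is 5, round up to i = 2. First occurrence in the window: #3 on 5 June 2045 (2×12 = 24 days in).
27 August 2045 is 107 days after the start; 107 ÷ 12 = 8 remainder 11. Last occurrence in the window: #9 on 16 August 2045.
Occurrences #3 through #9: 7 in total.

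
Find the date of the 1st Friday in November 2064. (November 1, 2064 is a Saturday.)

7 November 2064

November 2064 begins on a Saturday, so the first Friday is November 7 (6 days later).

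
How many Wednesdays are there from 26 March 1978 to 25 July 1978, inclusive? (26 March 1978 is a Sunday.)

26 March 1978 is a Sunday; the first Wednesday on or after it is 29 March 1978 (3 days later).
From 29 March 1978 to 25 July 1978: 2 + 30 + 31 + 30 + 25 = 118 days (rest of March, April, May, June, July).
118 ÷ 7 = 16 full weeks with remainder 6, so 16 more Wednesdays after the first → 17.

17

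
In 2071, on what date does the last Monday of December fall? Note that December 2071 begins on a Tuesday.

28 December 2071

December 2071 begins on a Tuesday, so the first Monday is December 7 (6 days later).
December 2071 has 31 days. Adding weeks: 7, 14, 21, 28 — the last one ≤ 31 is the 28th.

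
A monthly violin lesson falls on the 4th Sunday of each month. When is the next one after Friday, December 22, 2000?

December 24, 2000

December 2000 starts on a Friday; its first Sunday is the 3rd, so the 4th Sunday is the 24th — December 24, 2000.
December 24, 2000 is after December 22, 2000, so that is the next one.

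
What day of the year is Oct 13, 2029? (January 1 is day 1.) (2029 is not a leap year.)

Days in months before Oct: 31 + 28 + 31 + 30 + 31 + 30 + 31 + 31 + 30 = 273.
Plus 13 days into Oct → day 286.

286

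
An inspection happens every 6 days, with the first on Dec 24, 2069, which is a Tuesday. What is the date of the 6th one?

Jan 23, 2070

The 6th occurrence is 5 intervals after the first: 5 × 6 = 30 days after Dec 24, 2069.
Dec has 31 days — 7 days to the end of Dec leaves 23.
23 days into Jan → Jan 23, 2070.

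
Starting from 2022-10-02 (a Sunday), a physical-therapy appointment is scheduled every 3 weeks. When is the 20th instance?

2023-11-05

The 20th occurrence is 19 intervals after the first: 19 × 21 = 399 days after 2022-10-02.
October has 31 days — 29 days to the end of October leaves 370.
November has 30 days (340 left).
December has 31 days (309 left).
January has 31 days (278 left).
February has 28 days (250 left).
March has 31 days (219 left).
April has 30 days (189 left).
May has 31 days (158 left).
June has 30 days (128 left).
July has 31 days (97 left).
August has 31 days (66 left).
September has 30 days (36 left).
October has 31 days (5 left).
5 days into November → 2023-11-05.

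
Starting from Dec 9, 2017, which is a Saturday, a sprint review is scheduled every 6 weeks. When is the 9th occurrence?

The 9th occurrence is 8 intervals after the first: 8 × 42 = 336 days after Dec 9, 2017.
Dec has 31 days — 22 days to the end of Dec leaves 314.
Jan has 31 days (283 left).
Feb has 28 days (255 left).
Mar has 31 days (224 left).
Apr has 30 days (194 left).
May has 31 days (163 left).
Jun has 30 days (133 left).
Jul has 31 days (102 left).
Aug has 31 days (71 left).
Sep has 30 days (41 left).
Oct has 31 days (10 left).
10 days into Nov → Nov 10, 2018.

Nov 10, 2018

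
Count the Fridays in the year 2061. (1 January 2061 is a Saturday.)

52

1 January 2061 is a Saturday; the first Friday on or after it is 7 January 2061 (6 days later).
From 7 January 2061 to 31 December 2061: 24 + 28 + 31 + 30 + 31 + 30 + 31 + 31 + 30 + 31 + 30 + 31 = 358 days (rest of January, February, March, April, May, June, July, August, September, October, November, December).
358 ÷ 7 = 51 full weeks with remainder 1, so 51 more Fridays after the first → 52.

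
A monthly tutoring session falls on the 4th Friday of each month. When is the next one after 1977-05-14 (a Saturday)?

1977-05-27

May 1977 starts on a Sunday; its first Friday is the 6th, so the 4th Friday is the 27th — 1977-05-27.
1977-05-27 is after 1977-05-14, so that is the next one.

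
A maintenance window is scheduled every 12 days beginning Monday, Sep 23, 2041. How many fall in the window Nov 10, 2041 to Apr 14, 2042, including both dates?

13

Occurrences land 12·i days after Sep 23, 2041 for i = 0, 1, 2, …
Nov 10, 2041 is 48 days after the start; 48 ÷ 12 = 4 remainder 0. First occurrence in the window: #5 on Nov 10, 2041 (4×12 = 48 days in).
Apr 14, 2042 is 203 days after the start; 203 ÷ 12 = 16 remainder 11. Last occurrence in the window: #17 on Apr 3, 2042.
Occurrences #5 through #17: 13 in total.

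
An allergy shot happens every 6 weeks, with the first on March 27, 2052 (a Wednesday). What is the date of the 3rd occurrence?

The 3rd occurrence is 2 intervals after the first: 2 × 42 = 84 days after March 27, 2052.
March has 31 days — 4 days to the end of March leaves 80.
April has 30 days (50 left).
May has 31 days (19 left).
19 days into June → June 19, 2052.

June 19, 2052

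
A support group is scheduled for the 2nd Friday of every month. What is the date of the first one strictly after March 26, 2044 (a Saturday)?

April 8, 2044

March 2044 starts on a Tuesday; its first Friday is the 4th, so the 2nd Friday is the 11th — March 11, 2044.
That is not after March 26, 2044, so look at April 2044.
April 2044 starts on a Friday; its first Friday is the 1st, so the 2nd Friday is the 8th — April 8, 2044.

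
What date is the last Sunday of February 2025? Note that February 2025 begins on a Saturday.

2025-02-23

February 2025 begins on a Saturday, so the first Sunday is February 2 (1 day later).
February 2025 has 28 days. Adding weeks: 2, 9, 16, 23 — the last one ≤ 28 is the 23rd.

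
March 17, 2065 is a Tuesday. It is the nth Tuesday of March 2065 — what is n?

Day 17 falls in week ⌈17/7⌉ of the month.
Days 1–7 hold the 1st Tuesday, 8–14 the 2nd, 15–21 the 3rd, 22–28 the 4th, 29–31 the 5th.
17 is in the range for the 3rd.

3rd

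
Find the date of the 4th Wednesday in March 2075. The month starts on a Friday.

March 2075 begins on a Friday, so the first Wednesday is March 6 (5 days later).
The 4th Wednesday is 3 weeks later: 6 + 21 = 27.

27 March 2075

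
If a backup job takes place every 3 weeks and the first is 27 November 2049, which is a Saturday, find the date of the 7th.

The 7th occurrence is 6 intervals after the first: 6 × 21 = 126 days after 27 November 2049.
November has 30 days — 3 days to the end of November leaves 123.
December has 31 days (92 left).
January has 31 days (61 left).
February has 28 days (33 left).
March has 31 days (2 left).
2 days into April → 2 April 2050.

2 April 2050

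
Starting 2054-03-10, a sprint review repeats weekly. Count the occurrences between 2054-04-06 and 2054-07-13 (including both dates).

Occurrences land 7·i days after 2054-03-10 for i = 0, 1, 2, …
2054-04-06 is 27 days after the start; 27 ÷ 7 = 3 remainder 6; since the remainder is 6, round up to i = 4. First occurrence in the window: #5 on 2054-04-07 (4×7 = 28 days in).
2054-07-13 is 125 days after the start; 125 ÷ 7 = 17 remainder 6. Last occurrence in the window: #18 on 2054-07-07.
Occurrences #5 through #18: 14 in total.

14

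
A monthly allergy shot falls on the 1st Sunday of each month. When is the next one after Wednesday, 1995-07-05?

1995-08-06

July 1995 starts on a Saturday, so its 1st Sunday is 1995-07-02 (1 day in).
That is not after 1995-07-05, so look at August 1995.
August 1995 starts on a Tuesday, so its 1st Sunday is 1995-08-06 (5 days in).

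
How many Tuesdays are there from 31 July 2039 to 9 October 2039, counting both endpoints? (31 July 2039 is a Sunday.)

31 July 2039 is a Sunday; the first Tuesday on or after it is 2 August 2039 (2 days later).
From 2 August 2039 to 9 October 2039: 29 + 30 + 9 = 68 days (rest of August, September, October).
68 ÷ 7 = 9 full weeks with remainder 5, so 9 more Tuesdays after the first → 10.

10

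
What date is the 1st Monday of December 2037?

December 2037 begins on a Tuesday, so the first Monday is December 7 (6 days later).

7 December 2037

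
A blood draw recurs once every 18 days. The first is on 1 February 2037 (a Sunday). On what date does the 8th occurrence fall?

7 June 2037

The 8th occurrence is 7 intervals after the first: 7 × 18 = 126 days after 1 February 2037.
February has 28 days — 27 days to the end of February leaves 99.
March has 31 days (68 left).
April has 30 days (38 left).
May has 31 days (7 left).
7 days into June → 7 June 2037.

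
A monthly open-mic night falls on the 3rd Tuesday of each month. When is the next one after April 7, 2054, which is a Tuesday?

April 2054 starts on a Wednesday; its first Tuesday is the 7th, so the 3rd Tuesday is the 21st — April 21, 2054.
April 21, 2054 is after April 7, 2054, so that is the next one.

April 21, 2054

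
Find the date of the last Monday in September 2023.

2023-09-25

The first Monday of September 2023 is September 4.
September 2023 has 30 days. Adding weeks: 4, 11, 18, 25 — the last one ≤ 30 is the 25th.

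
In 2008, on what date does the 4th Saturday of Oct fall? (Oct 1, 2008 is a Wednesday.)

Oct 2008 begins on a Wednesday, so the first Saturday is Oct 4 (3 days later).
The 4th Saturday is 3 weeks later: 4 + 21 = 25.

Oct 25, 2008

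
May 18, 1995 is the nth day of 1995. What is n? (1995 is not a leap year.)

Days in months before May: 31 + 28 + 31 + 30 = 120.
Plus 18 days into May → day 138.

138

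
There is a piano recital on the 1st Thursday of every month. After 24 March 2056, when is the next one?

6 April 2056

March 2056 starts on a Wednesday, so its 1st Thursday is 2 March 2056 (1 day in).
That is not after 24 March 2056, so look at April 2056.
April 2056 starts on a Saturday, so its 1st Thursday is 6 April 2056 (5 days in).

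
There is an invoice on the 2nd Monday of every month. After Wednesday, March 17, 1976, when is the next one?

March 1976 starts on a Monday; its first Monday is the 1st, so the 2nd Monday is the 8th — March 8, 1976.
That is not after March 17, 1976, so look at April 1976.
April 1976 starts on a Thursday; its first Monday is the 5th, so the 2nd Monday is the 12th — April 12, 1976.

April 12, 1976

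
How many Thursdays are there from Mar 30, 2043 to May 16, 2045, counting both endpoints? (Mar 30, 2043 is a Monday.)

111

Mar 30, 2043 is a Monday; the first Thursday on or after it is Apr 2, 2043 (3 days later).
From Apr 2, 2043 to May 16, 2045: 273 + 366 + 136 = 775 days (rest of 2043, 2044, to May 16, 2045 in 2045).
775 ÷ 7 = 110 full weeks with remainder 5, so 110 more Thursdays after the first → 111.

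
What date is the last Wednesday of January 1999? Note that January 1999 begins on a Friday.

January 27, 1999

January 1999 begins on a Friday, so the first Wednesday is January 6 (5 days later).
January 1999 has 31 days. Adding weeks: 6, 13, 20, 27 — the last one ≤ 31 is the 27th.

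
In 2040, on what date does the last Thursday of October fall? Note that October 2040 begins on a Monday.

October 25, 2040

October 2040 begins on a Monday, so the first Thursday is October 4 (3 days later).
October 2040 has 31 days. Adding weeks: 4, 11, 18, 25 — the last one ≤ 31 is the 25th.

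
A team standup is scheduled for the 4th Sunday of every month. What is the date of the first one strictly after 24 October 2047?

October 2047 starts on a Tuesday; its first Sunday is the 6th, so the 4th Sunday is the 27th — 27 October 2047.
27 October 2047 is after 24 October 2047, so that is the next one.

27 October 2047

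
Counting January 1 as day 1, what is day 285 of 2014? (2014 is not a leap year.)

2014-10-12

January has 31 days (285 − 31 = 254 remain).
February has 28 days (254 − 28 = 226 remain).
March has 31 days (226 − 31 = 195 remain).
April has 30 days (195 − 30 = 165 remain).
May has 31 days (165 − 31 = 134 remain).
June has 30 days (134 − 30 = 104 remain).
July has 31 days (104 − 31 = 73 remain).
August has 31 days (73 − 31 = 42 remain).
September has 30 days (42 − 30 = 12 remain).
12 into October → October 12.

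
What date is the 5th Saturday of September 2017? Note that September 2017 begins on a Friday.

September 2017 begins on a Friday, so the first Saturday is September 2 (1 day later).
The 5th Saturday is 4 weeks later: 2 + 28 = 30.

2017-09-30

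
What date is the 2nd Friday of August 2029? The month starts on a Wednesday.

August 2029 begins on a Wednesday, so the first Friday is August 3 (2 days later).
The 2nd Friday is 1 weeks later: 3 + 7 = 10.

10 August 2029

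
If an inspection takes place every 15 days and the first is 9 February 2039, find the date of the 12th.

24 July 2039

The 12th occurrence is 11 intervals after the first: 11 × 15 = 165 days after 9 February 2039.
February has 28 days — 19 days to the end of February leaves 146.
March has 31 days (115 left).
April has 30 days (85 left).
May has 31 days (54 left).
June has 30 days (24 left).
24 days into July → 24 July 2039.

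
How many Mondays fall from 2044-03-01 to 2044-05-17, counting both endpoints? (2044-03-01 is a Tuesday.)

2044-03-01 is a Tuesday; the first Monday on or after it is 2044-03-07 (6 days later).
From 2044-03-07 to 2044-05-17: 24 + 30 + 17 = 71 days (rest of March, April, May).
71 ÷ 7 = 10 full weeks with remainder 1, so 10 more Mondays after the first → 11.

11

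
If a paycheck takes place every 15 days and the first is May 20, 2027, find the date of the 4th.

The 4th occurrence is 3 intervals after the first: 3 × 15 = 45 days after May 20, 2027.
May has 31 days — 11 days to the end of May leaves 34.
June has 30 days (4 left).
4 days into July → July 4, 2027.

July 4, 2027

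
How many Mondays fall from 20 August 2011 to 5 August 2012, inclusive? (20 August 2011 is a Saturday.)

50

20 August 2011 is a Saturday; the first Monday on or after it is 22 August 2011 (2 days later).
From 22 August 2011 to 5 August 2012: 131 + 218 = 349 days (rest of 2011, to 5 August 2012 in 2012).
349 ÷ 7 = 49 full weeks with remainder 6, so 49 more Mondays after the first → 50.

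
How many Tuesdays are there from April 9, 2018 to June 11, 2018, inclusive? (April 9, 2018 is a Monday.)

9

April 9, 2018 is a Monday; the first Tuesday on or after it is April 10, 2018 (1 day later).
From April 10, 2018 to June 11, 2018: 20 + 31 + 11 = 62 days (rest of April, May, June).
62 ÷ 7 = 8 full weeks with remainder 6, so 8 more Tuesdays after the first → 9.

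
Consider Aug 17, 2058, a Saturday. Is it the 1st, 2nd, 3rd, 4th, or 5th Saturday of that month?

3rd

Day 17 falls in week ⌈17/7⌉ of the month.
Days 1–7 hold the 1st Saturday, 8–14 the 2nd, 15–21 the 3rd, 22–28 the 4th, 29–31 the 5th.
17 is in the range for the 3rd.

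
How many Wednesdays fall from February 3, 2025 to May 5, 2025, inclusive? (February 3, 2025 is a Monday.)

February 3, 2025 is a Monday; the first Wednesday on or after it is February 5, 2025 (2 days later).
From February 5, 2025 to May 5, 2025: 23 + 31 + 30 + 5 = 89 days (rest of February, March, April, May).
89 ÷ 7 = 12 full weeks with remainder 5, so 12 more Wednesdays after the first → 13.

13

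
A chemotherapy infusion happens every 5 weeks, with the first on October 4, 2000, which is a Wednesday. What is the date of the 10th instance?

The 10th occurrence is 9 intervals after the first: 9 × 35 = 315 days after October 4, 2000.
October has 31 days — 27 days to the end of October leaves 288.
November has 30 days (258 left).
December has 31 days (227 left).
January has 31 days (196 left).
February has 28 days (168 left).
March has 31 days (137 left).
April has 30 days (107 left).
May has 31 days (76 left).
June has 30 days (46 left).
July has 31 days (15 left).
15 days into August → August 15, 2001.

August 15, 2001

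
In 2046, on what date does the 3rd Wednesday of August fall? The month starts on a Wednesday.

2046-08-15

August 2046 begins on a Wednesday, so the first Wednesday is August 1.
The 3rd Wednesday is 2 weeks later: 1 + 14 = 15.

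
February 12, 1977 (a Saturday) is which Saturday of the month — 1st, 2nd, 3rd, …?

2nd

Day 12 falls in week ⌈12/7⌉ of the month.
Days 1–7 hold the 1st Saturday, 8–14 the 2nd, 15–21 the 3rd, 22–28 the 4th, 29–31 the 5th.
12 is in the range for the 2nd.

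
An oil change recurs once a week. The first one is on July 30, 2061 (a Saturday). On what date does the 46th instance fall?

The 46th occurrence is 45 intervals after the first: 45 × 7 = 315 days after July 30, 2061.
July has 31 days — 1 day to the end of July leaves 314.
August has 31 days (283 left).
September has 30 days (253 left).
October has 31 days (222 left).
November has 30 days (192 left).
December has 31 days (161 left).
January has 31 days (130 left).
February has 28 days (102 left).
March has 31 days (71 left).
April has 30 days (41 left).
May has 31 days (10 left).
10 days into June → June 10, 2062.

June 10, 2062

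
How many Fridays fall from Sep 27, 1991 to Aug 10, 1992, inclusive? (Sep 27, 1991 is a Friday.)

Sep 27, 1991 is a Friday; the first Friday on or after it is Sep 27, 1991.
From Sep 27, 1991 to Aug 10, 1992: 95 + 223 = 318 days (rest of 1991, to Aug 10, 1992 in 1992).
318 ÷ 7 = 45 full weeks with remainder 3, so 45 more Fridays after the first → 46.

46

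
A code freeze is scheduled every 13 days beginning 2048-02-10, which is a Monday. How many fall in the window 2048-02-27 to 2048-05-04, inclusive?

Occurrences land 13·i days after 2048-02-10 for i = 0, 1, 2, …
2048-02-27 is 17 days after the start; 17 ÷ 13 = 1 remainder 4; since the remainder is 4, round up to i = 2. First occurrence in the window: #3 on 2048-03-07 (2×13 = 26 days in).
2048-05-04 is 84 days after the start; 84 ÷ 13 = 6 remainder 6. Last occurrence in the window: #7 on 2048-04-28.
Occurrences #3 through #7: 5 in total.

5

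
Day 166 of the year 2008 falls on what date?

January has 31 days (166 − 31 = 135 remain).
February has 29 days (135 − 29 = 106 remain).
March has 31 days (106 − 31 = 75 remain).
April has 30 days (75 − 30 = 45 remain).
May has 31 days (45 − 31 = 14 remain).
14 into June → June 14.

2008-06-14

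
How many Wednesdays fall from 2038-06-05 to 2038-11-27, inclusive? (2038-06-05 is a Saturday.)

2038-06-05 is a Saturday; the first Wednesday on or after it is 2038-06-09 (4 days later).
From 2038-06-09 to 2038-11-27: 21 + 31 + 31 + 30 + 31 + 27 = 171 days (rest of June, July, August, September, October, November).
171 ÷ 7 = 24 full weeks with remainder 3, so 24 more Wednesdays after the first → 25.

25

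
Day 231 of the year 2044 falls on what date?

January has 31 days (231 − 31 = 200 remain).
February has 29 days (200 − 29 = 171 remain).
March has 31 days (171 − 31 = 140 remain).
April has 30 days (140 − 30 = 110 remain).
May has 31 days (110 − 31 = 79 remain).
June has 30 days (79 − 30 = 49 remain).
July has 31 days (49 − 31 = 18 remain).
18 into August → August 18.

2044-08-18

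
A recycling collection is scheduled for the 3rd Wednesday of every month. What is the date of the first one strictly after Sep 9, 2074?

Sep 2074 starts on a Saturday; its first Wednesday is the 5th, so the 3rd Wednesday is the 19th — Sep 19, 2074.
Sep 19, 2074 is after Sep 9, 2074, so that is the next one.

Sep 19, 2074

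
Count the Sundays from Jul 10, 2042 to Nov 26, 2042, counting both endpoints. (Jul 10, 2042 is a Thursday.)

Jul 10, 2042 is a Thursday; the first Sunday on or after it is Jul 13, 2042 (3 days later).
From Jul 13, 2042 to Nov 26, 2042: 18 + 31 + 30 + 31 + 26 = 136 days (rest of Jul, Aug, Sep, Oct, Nov).
136 ÷ 7 = 19 full weeks with remainder 3, so 19 more Sundays after the first → 20.

20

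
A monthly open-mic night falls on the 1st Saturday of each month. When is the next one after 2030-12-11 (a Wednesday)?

2031-01-04

December 2030 starts on a Sunday, so its 1st Saturday is 2030-12-07 (6 days in).
That is not after 2030-12-11, so look at January 2031.
January 2031 starts on a Wednesday, so its 1st Saturday is 2031-01-04 (3 days in).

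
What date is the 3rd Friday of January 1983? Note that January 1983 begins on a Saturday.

January 21, 1983

January 1983 begins on a Saturday, so the first Friday is January 7 (6 days later).
The 3rd Friday is 2 weeks later: 7 + 14 = 21.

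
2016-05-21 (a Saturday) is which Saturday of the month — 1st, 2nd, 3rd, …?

Day 21 falls in week ⌈21/7⌉ of the month.
Days 1–7 hold the 1st Saturday, 8–14 the 2nd, 15–21 the 3rd, 22–28 the 4th, 29–31 the 5th.
21 is in the range for the 3rd.

3rd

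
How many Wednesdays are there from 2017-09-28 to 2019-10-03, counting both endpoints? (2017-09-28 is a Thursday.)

2017-09-28 is a Thursday; the first Wednesday on or after it is 2017-10-04 (6 days later).
From 2017-10-04 to 2019-10-03: 88 + 365 + 276 = 729 days (rest of 2017, 2018, to 2019-10-03 in 2019).
729 ÷ 7 = 104 full weeks with remainder 1, so 104 more Wednesdays after the first → 105.

105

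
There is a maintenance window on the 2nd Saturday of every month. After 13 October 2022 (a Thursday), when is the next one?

12 November 2022

October 2022 starts on a Saturday; its first Saturday is the 1st, so the 2nd Saturday is the 8th — 8 October 2022.
That is not after 13 October 2022, so look at November 2022.
November 2022 starts on a Tuesday; its first Saturday is the 5th, so the 2nd Saturday is the 12th — 12 November 2022.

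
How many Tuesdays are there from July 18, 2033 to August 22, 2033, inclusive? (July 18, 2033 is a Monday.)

July 18, 2033 is a Monday; the first Tuesday on or after it is July 19, 2033 (1 day later).
From July 19, 2033 to August 22, 2033: 12 + 22 = 34 days (rest of July, August).
34 ÷ 7 = 4 full weeks with remainder 6, so 4 more Tuesdays after the first → 5.

5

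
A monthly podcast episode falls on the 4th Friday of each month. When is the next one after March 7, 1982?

March 26, 1982

March 1982 starts on a Monday; its first Friday is the 5th, so the 4th Friday is the 26th — March 26, 1982.
March 26, 1982 is after March 7, 1982, so that is the next one.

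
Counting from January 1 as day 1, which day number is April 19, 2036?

110

Days in months before April: 31 + 29 + 31 = 91.
Plus 19 days into April → day 110.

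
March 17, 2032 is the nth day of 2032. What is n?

Days in months before March: 31 + 29 = 60.
Plus 17 days into March → day 77.

77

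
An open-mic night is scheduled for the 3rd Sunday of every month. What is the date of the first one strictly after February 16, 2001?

February 18, 2001

February 2001 starts on a Thursday; its first Sunday is the 4th, so the 3rd Sunday is the 18th — February 18, 2001.
February 18, 2001 is after February 16, 2001, so that is the next one.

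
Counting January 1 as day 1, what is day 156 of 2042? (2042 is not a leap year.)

2042-06-05

January has 31 days (156 − 31 = 125 remain).
February has 28 days (125 − 28 = 97 remain).
March has 31 days (97 − 31 = 66 remain).
April has 30 days (66 − 30 = 36 remain).
May has 31 days (36 − 31 = 5 remain).
5 into June → June 5.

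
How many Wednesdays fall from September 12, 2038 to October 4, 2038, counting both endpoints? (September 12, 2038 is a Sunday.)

3

September 12, 2038 is a Sunday; the first Wednesday on or after it is September 15, 2038 (3 days later).
From September 15, 2038 to October 4, 2038: 15 + 4 = 19 days (rest of September, October).
19 ÷ 7 = 2 full weeks with remainder 5, so 2 more Wednesdays after the first → 3.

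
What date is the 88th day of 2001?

Jan has 31 days (88 − 31 = 57 remain).
Feb has 28 days (57 − 28 = 29 remain).
29 into Mar → Mar 29.

Mar 29, 2001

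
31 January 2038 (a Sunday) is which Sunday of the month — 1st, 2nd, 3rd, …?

Day 31 falls in week ⌈31/7⌉ of the month.
Days 1–7 hold the 1st Sunday, 8–14 the 2nd, 15–21 the 3rd, 22–28 the 4th, 29–31 the 5th.
31 is in the range for the 5th.

5th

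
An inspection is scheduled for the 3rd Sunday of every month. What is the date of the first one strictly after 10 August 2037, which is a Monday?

16 August 2037

August 2037 starts on a Saturday; its first Sunday is the 2nd, so the 3rd Sunday is the 16th — 16 August 2037.
16 August 2037 is after 10 August 2037, so that is the next one.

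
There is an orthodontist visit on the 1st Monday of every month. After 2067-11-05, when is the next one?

November 2067 starts on a Tuesday, so its 1st Monday is 2067-11-07 (6 days in).
2067-11-07 is after 2067-11-05, so that is the next one.

2067-11-07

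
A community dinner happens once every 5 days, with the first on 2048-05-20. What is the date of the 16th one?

2048-08-03

The 16th occurrence is 15 intervals after the first: 15 × 5 = 75 days after 2048-05-20.
May has 31 days — 11 days to the end of May leaves 64.
June has 30 days (34 left).
July has 31 days (3 left).
3 days into August → 2048-08-03.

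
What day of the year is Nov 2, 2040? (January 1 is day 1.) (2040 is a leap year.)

307

Days in months before Nov: 31 + 29 + 31 + 30 + 31 + 30 + 31 + 31 + 30 + 31 = 305.
Plus 2 days into Nov → day 307.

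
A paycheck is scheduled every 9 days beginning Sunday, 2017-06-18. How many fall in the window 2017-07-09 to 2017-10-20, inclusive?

Occurrences land 9·i days after 2017-06-18 for i = 0, 1, 2, …
2017-07-09 is 21 days after the start; 21 ÷ 9 = 2 remainder 3; since the remainder is 3, round up to i = 3. First occurrence in the window: #4 on 2017-07-15 (3×9 = 27 days in).
2017-10-20 is 124 days after the start; 124 ÷ 9 = 13 remainder 7. Last occurrence in the window: #14 on 2017-10-13.
Occurrences #4 through #14: 11 in total.

11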